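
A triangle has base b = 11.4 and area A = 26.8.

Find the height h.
A = ½·b·h  ⇒  h = 2A/b = 2·26.8/11.4 = 53.6/11.4 ≈ 4.70175

h = 4.702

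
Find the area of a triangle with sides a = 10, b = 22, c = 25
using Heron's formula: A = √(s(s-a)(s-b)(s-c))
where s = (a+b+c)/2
s = (10 + 22 + 25)/2 = 57/2 = 28.5
s − a = 18.5, s − b = 6.5, s − c = 3.5
s(s−a)(s−b)(s−c) = 28.5·18.5·6.5·3.5 = 11994.9375
Area = √11994.9375 ≈ 109.521

s = 28.5, Area = 109.5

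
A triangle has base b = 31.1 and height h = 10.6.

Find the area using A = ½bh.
A = ½·b·h = ½·31.1·10.6 = ½·329.66 = 164.83

Area = 164.83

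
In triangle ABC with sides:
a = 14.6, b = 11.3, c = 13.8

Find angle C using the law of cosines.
c² = a² + b² − 2ab·cos(C)  ⇒  cos(C) = (a² + b² − c²)/(2ab)
cos(C) = (14.6² + 11.3² − 13.8²)/(2·14.6·11.3) = (213.16 + 127.69 − 190.44)/329.96 = 150.41/329.96 ≈ 0.455843
C = arccos(0.455843) ≈ 62.8808°

C = 62.88°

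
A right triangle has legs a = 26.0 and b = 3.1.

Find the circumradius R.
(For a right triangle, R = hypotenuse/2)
Hypotenuse c = √(a² + b²) = √(676 + 9.61) = √685.61 ≈ 26.1842
R = c/2 ≈ 26.1842/2 ≈ 13.0921

R = 13.09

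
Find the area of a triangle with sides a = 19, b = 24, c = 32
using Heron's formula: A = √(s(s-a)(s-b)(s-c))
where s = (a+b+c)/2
s = (19 + 24 + 32)/2 = 75/2 = 37.5
s − a = 18.5, s − b = 13.5, s − c = 5.5
s(s−a)(s−b)(s−c) = 37.5·18.5·13.5·5.5 = 51510.9375
Area = √51510.9375 ≈ 226.96

s = 37.5, Area = 227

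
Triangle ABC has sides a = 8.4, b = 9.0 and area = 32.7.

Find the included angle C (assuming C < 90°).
Area = ½·a·b·sin(C)  ⇒  sin(C) = 2·Area/(a·b) = 2·32.7/(8.4·9.0) = 65.4/75.6 ≈ 0.865079
C = arcsin(0.865079) ≈ 59.8918° (taking the acute solution since C < 90°)

C = 59.89°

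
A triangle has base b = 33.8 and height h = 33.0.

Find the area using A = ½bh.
A = ½·b·h = ½·33.8·33.0 = ½·1115.4 = 557.7

Area = 557.7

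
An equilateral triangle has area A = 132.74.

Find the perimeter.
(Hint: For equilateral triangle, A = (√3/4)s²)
A = (√3/4)s²  ⇒  s² = 4A/√3 = 4·132.74/√3 = 530.96/1.73205 ≈ 306.55
s ≈ √306.55 ≈ 17.5086
Perimeter = 3s ≈ 3·17.5086 ≈ 52.5257

Perimeter = 52.53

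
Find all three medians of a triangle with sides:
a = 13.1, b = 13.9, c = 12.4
Median formula: m_a = ½√(2b² + 2c² − a²) (and cyclically). a² = 171.61, b² = 193.21, c² = 153.76.
m_a = ½√(2·193.21 + 2·153.76 − 171.61) = ½√522.33 ≈ ½·22.8545 ≈ 11.4273
m_b = ½√(2·171.61 + 2·153.76 − 193.21) = ½√457.53 ≈ ½·21.39 ≈ 10.695
m_c = ½√(2·171.61 + 2·193.21 − 153.76) = ½√575.88 ≈ ½·23.9975 ≈ 11.9987

m_a = 11.43, m_b = 10.69, m_c = 12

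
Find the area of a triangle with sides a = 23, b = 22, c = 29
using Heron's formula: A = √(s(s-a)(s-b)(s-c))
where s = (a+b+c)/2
s = (23 + 22 + 29)/2 = 74/2 = 37
s − a = 14, s − b = 15, s − c = 8
s(s−a)(s−b)(s−c) = 37·14·15·8 = 62160
Area = √62160 ≈ 249.319

s = 37.0, Area = 249.3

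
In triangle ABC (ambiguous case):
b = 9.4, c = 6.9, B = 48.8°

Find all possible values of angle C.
b/sin(B) = c/sin(C)  ⇒  sin(C) = c·sin(B)/b = 6.9·sin(48.8°)/9.4
sin(48.8°) ≈ 0.752415
sin(C) ≈ 6.9·0.752415/9.4 ≈ 5.19166/9.4 ≈ 0.552305
Candidate 1: C₁ = arcsin(0.552305) ≈ 33.5253°  →  A = 180° − 48.8° − 33.5253° ≈ 97.6747° > 0, valid
Candidate 2: C₂ = 180° − C₁ ≈ 146.475°  →  A = 180° − 48.8° − 146.475° ≈ -15.2747° ≤ 0, not a valid triangle

C = 33.53° (one solution)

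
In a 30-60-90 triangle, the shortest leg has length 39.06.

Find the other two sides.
In a 30-60-90 triangle the sides are in ratio 1 : √3 : 2 (short leg : long leg : hypotenuse).
Long leg = 39.06·√3 ≈ 39.06·1.73205 ≈ 67.6539
Hypotenuse = 2·39.06 = 78.12

Long leg = 39.06√3 = 67.65, Hypotenuse = 78.12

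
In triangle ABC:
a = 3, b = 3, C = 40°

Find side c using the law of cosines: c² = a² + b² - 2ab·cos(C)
c² = 3² + 3² − 2·3·3·cos(40°)
cos(40°) ≈ 0.766044
c² ≈ 9 + 9 − 18·(0.766044) ≈ 18 − 13.7888 ≈ 4.2112
c ≈ √4.2112 ≈ 2.05212

c = 2.052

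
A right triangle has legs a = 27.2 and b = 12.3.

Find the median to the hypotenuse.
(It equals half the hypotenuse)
Hypotenuse c = √(a² + b²) = √(739.84 + 151.29) = √891.13 ≈ 29.8518
Median to hypotenuse = c/2 ≈ 29.8518/2 ≈ 14.9259

Median = 14.93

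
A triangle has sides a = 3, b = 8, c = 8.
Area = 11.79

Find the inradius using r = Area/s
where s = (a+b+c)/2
s = (3 + 8 + 8)/2 = 19/2 = 9.5
r = Area/s = 11.79/9.5 ≈ 1.24105

r = 1.241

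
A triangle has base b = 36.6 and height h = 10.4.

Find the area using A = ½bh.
A = ½·b·h = ½·36.6·10.4 = ½·380.64 = 190.32

Area = 190.32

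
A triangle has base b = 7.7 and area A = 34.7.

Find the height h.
A = ½·b·h  ⇒  h = 2A/b = 2·34.7/7.7 = 69.4/7.7 ≈ 9.01299

h = 9.013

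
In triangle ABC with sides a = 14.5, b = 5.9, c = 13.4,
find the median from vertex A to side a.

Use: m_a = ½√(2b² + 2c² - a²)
m_a = ½√(2·5.9² + 2·13.4² − 14.5²) = ½√(2·34.81 + 2·179.56 − 210.25) = ½√(69.62 + 359.12 − 210.25) = ½√218.49
√218.49 ≈ 14.7814, so m_a ≈ 7.3907

m_a = 7.391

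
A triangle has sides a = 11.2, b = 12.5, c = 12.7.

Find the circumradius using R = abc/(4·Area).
First find the area with Heron's formula.
s = (11.2 + 12.5 + 12.7)/2 = 18.2
Area = √(s(s−a)(s−b)(s−c)) = √(18.2·7·5.7·5.5) ≈ √3993.99 ≈ 63.198
abc = 11.2·12.5·12.7 = 1778
R = abc/(4·Area) ≈ 1778/(4·63.198) = 1778/252.792 ≈ 7.03345

R = 7.033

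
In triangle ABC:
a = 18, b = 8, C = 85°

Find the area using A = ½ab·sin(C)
A = ½·a·b·sin(C) = ½·18·8·sin(85°)
sin(85°) ≈ 0.996195
A ≈ ½·144·0.996195 = 72·0.996195 ≈ 71.726

Area = 71.73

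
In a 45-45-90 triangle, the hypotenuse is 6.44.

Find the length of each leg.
In a 45-45-90 triangle hypotenuse = leg·√2, so leg = hypotenuse/√2.
Leg = 6.44/√2 ≈ 6.44/1.41421 ≈ 4.55377

Each leg = 4.554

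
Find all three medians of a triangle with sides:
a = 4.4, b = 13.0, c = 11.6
Median formula: m_a = ½√(2b² + 2c² − a²) (and cyclically). a² = 19.36, b² = 169, c² = 134.56.
m_a = ½√(2·169 + 2·134.56 − 19.36) = ½√587.76 ≈ ½·24.2438 ≈ 12.1219
m_b = ½√(2·19.36 + 2·134.56 − 169) = ½√138.84 ≈ ½·11.783 ≈ 5.89152
m_c = ½√(2·19.36 + 2·169 − 134.56) = ½√242.16 ≈ ½·15.5615 ≈ 7.78075

m_a = 12.12, m_b = 5.892, m_c = 7.781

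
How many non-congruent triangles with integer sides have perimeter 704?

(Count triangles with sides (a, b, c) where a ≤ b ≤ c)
Let a ≤ b ≤ c with a + b + c = 704. The only binding inequality is a + b > c, i.e. 704 − c > c, so c < 704/2; and c ≥ 704/3 since c is the largest side.
So 235 ≤ c ≤ 351. For each c, b runs from ⌈(704 − c)/2⌉ up to c (then a = 704 − b − c satisfies 1 ≤ a ≤ b automatically), giving c − ⌈(704 − c)/2⌉ + 1 choices.
Summing over c: 1 + 3 + 4 + 6 + … + 174 + 175  (117 terms, c = 235, …, 351) = 10325
Check (closed form: nearest integer to p²/48 for even p, (p+3)²/48 for odd p): 704²/48 = 495616/48 ≈ 10325.33 → 10325

10325 triangles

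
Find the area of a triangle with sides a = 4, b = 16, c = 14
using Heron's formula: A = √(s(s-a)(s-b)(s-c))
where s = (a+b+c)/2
s = (4 + 16 + 14)/2 = 34/2 = 17
s − a = 13, s − b = 1, s − c = 3
s(s−a)(s−b)(s−c) = 17·13·1·3 = 663
Area = √663 ≈ 25.7488

s = 17.0, Area = 25.75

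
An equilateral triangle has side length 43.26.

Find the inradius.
r = Area/s with s the semi-perimeter.
Area = (√3/4)·43.26² = (√3/4)·1871.4276 ≈ 0.433013·1871.4276 ≈ 810.352
s = 3·43.26/2 = 64.89
r ≈ 810.352/64.89 ≈ 12.4881
(Equivalently r = side/(2√3) = 43.26/3.4641 ≈ 12.4881.)

r = 12.49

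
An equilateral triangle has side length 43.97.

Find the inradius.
r = Area/s with s the semi-perimeter.
Area = (√3/4)·43.97² = (√3/4)·1933.3609 ≈ 0.433013·1933.3609 ≈ 837.17
s = 3·43.97/2 = 65.955
r ≈ 837.17/65.955 ≈ 12.693
(Equivalently r = side/(2√3) = 43.97/3.4641 ≈ 12.693.)

r = 12.69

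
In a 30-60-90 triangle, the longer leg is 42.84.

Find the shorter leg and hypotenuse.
In a 30-60-90 triangle the sides are in ratio 1 : √3 : 2, so short leg = long leg/√3 and hypotenuse = 2·(short leg).
Short leg = 42.84/√3 ≈ 42.84/1.73205 ≈ 24.7337
Hypotenuse = 2·24.7337 ≈ 49.4674

Short leg = 24.73, Hypotenuse = 49.47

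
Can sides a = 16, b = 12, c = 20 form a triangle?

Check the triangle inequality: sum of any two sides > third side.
a + b vs c: 16 + 12 = 28 > 20  ✓
a + c vs b: 16 + 20 = 36 > 12  ✓
b + c vs a: 12 + 20 = 32 > 16  ✓

Yes, triangle inequality satisfied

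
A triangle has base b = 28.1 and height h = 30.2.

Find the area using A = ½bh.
A = ½·b·h = ½·28.1·30.2 = ½·848.62 = 424.31

Area = 424.31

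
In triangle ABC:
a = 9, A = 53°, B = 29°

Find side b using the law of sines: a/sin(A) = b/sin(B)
a/sin(A) = b/sin(B)  ⇒  b = a·sin(B)/sin(A) = 9·sin(29°)/sin(53°)
sin(29°) ≈ 0.48481, sin(53°) ≈ 0.798636
b ≈ 9·0.48481/0.798636 ≈ 4.36329/0.798636 ≈ 5.46343

b = 5.463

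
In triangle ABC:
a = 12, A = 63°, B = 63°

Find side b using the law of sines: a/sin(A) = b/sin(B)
a/sin(A) = b/sin(B)  ⇒  b = a·sin(B)/sin(A) = 12·sin(63°)/sin(63°)
sin(63°) ≈ 0.891007, sin(63°) ≈ 0.891007
b ≈ 12·0.891007/0.891007 ≈ 10.6921/0.891007 ≈ 12

b = 12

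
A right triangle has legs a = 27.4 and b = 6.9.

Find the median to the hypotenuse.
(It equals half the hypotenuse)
Hypotenuse c = √(a² + b²) = √(750.76 + 47.61) = √798.37 ≈ 28.2554
Median to hypotenuse = c/2 ≈ 28.2554/2 ≈ 14.1277

Median = 14.13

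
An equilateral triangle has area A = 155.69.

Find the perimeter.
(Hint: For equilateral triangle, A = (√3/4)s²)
A = (√3/4)s²  ⇒  s² = 4A/√3 = 4·155.69/√3 = 622.76/1.73205 ≈ 359.551
s ≈ √359.551 ≈ 18.9618
Perimeter = 3s ≈ 3·18.9618 ≈ 56.8855

Perimeter = 56.89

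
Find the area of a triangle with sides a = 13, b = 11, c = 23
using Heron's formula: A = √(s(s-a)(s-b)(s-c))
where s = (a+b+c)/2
s = (13 + 11 + 23)/2 = 47/2 = 23.5
s − a = 10.5, s − b = 12.5, s − c = 0.5
s(s−a)(s−b)(s−c) = 23.5·10.5·12.5·0.5 = 1542.1875
Area = √1542.1875 ≈ 39.2707

s = 23.5, Area = 39.27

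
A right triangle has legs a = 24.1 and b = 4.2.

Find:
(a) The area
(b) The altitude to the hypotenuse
(a) The legs are perpendicular, so Area = ½·a·b = ½·24.1·4.2 = ½·101.22 = 50.61
(b) Hypotenuse c = √(a² + b²) = √(580.81 + 17.64) = √598.45 ≈ 24.4632
    Area = ½·c·h_c  ⇒  h_c = 2·Area/c = 101.22/24.4632 ≈ 4.13764

Area = 50.61, h_c = 4.138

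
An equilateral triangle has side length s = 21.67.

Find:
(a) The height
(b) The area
(a) The height splits the triangle into two 30-60-90 halves: h = s·√3/2 = 21.67·1.73205/2 ≈ 37.5335/2 ≈ 18.7668
(b) Area = (√3/4)·s² = (√3/4)·21.67² = (√3/4)·469.5889 ≈ 0.433013·469.5889 ≈ 203.338

Height = 18.77, Area = 203.3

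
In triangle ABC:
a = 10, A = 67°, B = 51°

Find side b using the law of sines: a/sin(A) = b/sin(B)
a/sin(A) = b/sin(B)  ⇒  b = a·sin(B)/sin(A) = 10·sin(51°)/sin(67°)
sin(51°) ≈ 0.777146, sin(67°) ≈ 0.920505
b ≈ 10·0.777146/0.920505 ≈ 7.77146/0.920505 ≈ 8.44261

b = 8.443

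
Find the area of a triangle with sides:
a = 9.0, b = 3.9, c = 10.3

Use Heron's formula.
s = (9.0 + 3.9 + 10.3)/2 = 23.2/2 = 11.6
s − a = 2.6, s − b = 7.7, s − c = 1.3
s(s−a)(s−b)(s−c) = 11.6·2.6·7.7·1.3 ≈ 301.902
Area = √301.902 ≈ 17.3753

Area = 17.38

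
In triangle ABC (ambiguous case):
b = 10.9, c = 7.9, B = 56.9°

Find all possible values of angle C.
b/sin(B) = c/sin(C)  ⇒  sin(C) = c·sin(B)/b = 7.9·sin(56.9°)/10.9
sin(56.9°) ≈ 0.837719
sin(C) ≈ 7.9·0.837719/10.9 ≈ 6.61798/10.9 ≈ 0.607154
Candidate 1: C₁ = arcsin(0.607154) ≈ 37.384°  →  A = 180° − 56.9° − 37.384° ≈ 85.716° > 0, valid
Candidate 2: C₂ = 180° − C₁ ≈ 142.616°  →  A = 180° − 56.9° − 142.616° ≈ -19.516° ≤ 0, not a valid triangle

C = 37.38° (one solution)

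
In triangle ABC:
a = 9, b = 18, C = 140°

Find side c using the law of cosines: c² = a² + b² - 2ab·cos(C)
c² = 9² + 18² − 2·9·18·cos(140°)
cos(140°) ≈ -0.766044
c² ≈ 81 + 324 − 324·(-0.766044) ≈ 405 + 248.198 ≈ 653.198
c ≈ √653.198 ≈ 25.5577

c = 25.56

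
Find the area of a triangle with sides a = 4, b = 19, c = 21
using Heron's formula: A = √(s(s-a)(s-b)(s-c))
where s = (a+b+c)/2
s = (4 + 19 + 21)/2 = 44/2 = 22
s − a = 18, s − b = 3, s − c = 1
s(s−a)(s−b)(s−c) = 22·18·3·1 = 1188
Area = √1188 ≈ 34.4674

s = 22.0, Area = 34.47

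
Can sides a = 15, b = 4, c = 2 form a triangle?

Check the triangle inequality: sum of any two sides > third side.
a + b vs c: 15 + 4 = 19 > 2  ✓
a + c vs b: 15 + 2 = 17 > 4  ✓
b + c vs a: 4 + 2 = 6 ≤ 15  ✗

No: 4 + 2 = 6 is not > 15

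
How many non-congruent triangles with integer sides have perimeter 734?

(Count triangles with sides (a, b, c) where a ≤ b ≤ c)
Let a ≤ b ≤ c with a + b + c = 734. The only binding inequality is a + b > c, i.e. 734 − c > c, so c < 734/2; and c ≥ 734/3 since c is the largest side.
So 245 ≤ c ≤ 366. For each c, b runs from ⌈(734 − c)/2⌉ up to c (then a = 734 − b − c satisfies 1 ≤ a ≤ b automatically), giving c − ⌈(734 − c)/2⌉ + 1 choices.
Summing over c: 1 + 3 + 4 + 6 + … + 181 + 183  (122 terms, c = 245, …, 366) = 11224
Check (closed form: nearest integer to p²/48 for even p, (p+3)²/48 for odd p): 734²/48 = 538756/48 ≈ 11224.08 → 11224

11224 triangles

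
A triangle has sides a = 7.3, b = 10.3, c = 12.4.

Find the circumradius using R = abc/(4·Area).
First find the area with Heron's formula.
s = (7.3 + 10.3 + 12.4)/2 = 15
Area = √(s(s−a)(s−b)(s−c)) = √(15·7.7·4.7·2.6) ≈ √1411.41 ≈ 37.5687
abc = 7.3·10.3·12.4 = 932.356
R = abc/(4·Area) ≈ 932.356/(4·37.5687) = 932.356/150.275 ≈ 6.20433

R = 6.204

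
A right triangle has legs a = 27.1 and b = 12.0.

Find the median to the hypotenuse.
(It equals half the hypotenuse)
Hypotenuse c = √(a² + b²) = √(734.41 + 144) = √878.41 ≈ 29.638
Median to hypotenuse = c/2 ≈ 29.638/2 ≈ 14.819

Median = 14.82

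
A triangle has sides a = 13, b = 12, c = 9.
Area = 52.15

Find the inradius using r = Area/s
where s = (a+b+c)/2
s = (13 + 12 + 9)/2 = 34/2 = 17
r = Area/s = 52.15/17 ≈ 3.06765

r = 3.068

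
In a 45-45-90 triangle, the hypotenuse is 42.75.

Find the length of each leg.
In a 45-45-90 triangle hypotenuse = leg·√2, so leg = hypotenuse/√2.
Leg = 42.75/√2 ≈ 42.75/1.41421 ≈ 30.2288

Each leg = 30.23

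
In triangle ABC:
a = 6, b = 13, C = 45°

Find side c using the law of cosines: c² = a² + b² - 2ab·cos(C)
c² = 6² + 13² − 2·6·13·cos(45°)
cos(45°) ≈ 0.707107
c² ≈ 36 + 169 − 156·(0.707107) ≈ 205 − 110.309 ≈ 94.6913
c ≈ √94.6913 ≈ 9.73095

c = 9.731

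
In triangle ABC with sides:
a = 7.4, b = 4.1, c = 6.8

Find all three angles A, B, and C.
Law of cosines for each angle (a² = 54.76, b² = 16.81, c² = 46.24):
cos(A) = (b² + c² − a²)/(2bc) = (16.81 + 46.24 − 54.76)/(2·4.1·6.8) = 8.29/55.76 ≈ 0.148673  ⇒  A ≈ 81.45°
cos(B) = (a² + c² − b²)/(2ac) = (54.76 + 46.24 − 16.81)/(2·7.4·6.8) = 84.19/100.64 ≈ 0.836546  ⇒  B ≈ 33.2228°
cos(C) = (a² + b² − c²)/(2ab) = (54.76 + 16.81 − 46.24)/(2·7.4·4.1) = 25.33/60.68 ≈ 0.417436  ⇒  C ≈ 65.3272°
Check: A + B + C ≈ 180°

A = 81.45°, B = 33.22°, C = 65.33°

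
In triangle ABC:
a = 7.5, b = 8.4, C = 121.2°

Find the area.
Two sides and the included angle (SAS): A = ½·a·b·sin(C) = ½·7.5·8.4·sin(121.2°)
sin(121.2°) ≈ 0.855364
A ≈ ½·63·0.855364 = 31.5·0.855364 ≈ 26.944

Area = 26.94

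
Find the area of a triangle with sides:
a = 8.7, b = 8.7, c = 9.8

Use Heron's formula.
s = (8.7 + 8.7 + 9.8)/2 = 27.2/2 = 13.6
s − a = 4.9, s − b = 4.9, s − c = 3.8
s(s−a)(s−b)(s−c) = 13.6·4.9·4.9·3.8 ≈ 1240.84
Area = √1240.84 ≈ 35.2255

Area = 35.23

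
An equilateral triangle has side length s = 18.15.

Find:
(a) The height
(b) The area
(a) The height splits the triangle into two 30-60-90 halves: h = s·√3/2 = 18.15·1.73205/2 ≈ 31.4367/2 ≈ 15.7184
(b) Area = (√3/4)·s² = (√3/4)·18.15² = (√3/4)·329.4225 ≈ 0.433013·329.4225 ≈ 142.644

Height = 15.72, Area = 142.6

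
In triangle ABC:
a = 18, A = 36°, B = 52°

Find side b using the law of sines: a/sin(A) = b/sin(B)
a/sin(A) = b/sin(B)  ⇒  b = a·sin(B)/sin(A) = 18·sin(52°)/sin(36°)
sin(52°) ≈ 0.788011, sin(36°) ≈ 0.587785
b ≈ 18·0.788011/0.587785 ≈ 14.1842/0.587785 ≈ 24.1316

b = 24.13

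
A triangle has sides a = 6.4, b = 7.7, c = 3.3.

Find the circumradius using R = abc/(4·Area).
First find the area with Heron's formula.
s = (6.4 + 7.7 + 3.3)/2 = 8.7
Area = √(s(s−a)(s−b)(s−c)) = √(8.7·2.3·1·5.4) ≈ √108.054 ≈ 10.3949
abc = 6.4·7.7·3.3 = 162.624
R = abc/(4·Area) ≈ 162.624/(4·10.3949) = 162.624/41.5796 ≈ 3.91115

R = 3.911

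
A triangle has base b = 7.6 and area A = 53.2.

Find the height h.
A = ½·b·h  ⇒  h = 2A/b = 2·53.2/7.6 = 106.4/7.6 ≈ 14

h = 14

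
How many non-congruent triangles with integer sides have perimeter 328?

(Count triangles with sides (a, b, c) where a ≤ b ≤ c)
Let a ≤ b ≤ c with a + b + c = 328. The only binding inequality is a + b > c, i.e. 328 − c > c, so c < 328/2; and c ≥ 328/3 since c is the largest side.
So 110 ≤ c ≤ 163. For each c, b runs from ⌈(328 − c)/2⌉ up to c (then a = 328 − b − c satisfies 1 ≤ a ≤ b automatically), giving c − ⌈(328 − c)/2⌉ + 1 choices.
Summing over c: 2 + 3 + 5 + 6 + … + 80 + 81  (54 terms, c = 110, …, 163) = 2241
Check (closed form: nearest integer to p²/48 for even p, (p+3)²/48 for odd p): 328²/48 = 107584/48 ≈ 2241.33 → 2241

2241 triangles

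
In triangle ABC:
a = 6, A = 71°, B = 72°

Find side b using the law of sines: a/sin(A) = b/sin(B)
a/sin(A) = b/sin(B)  ⇒  b = a·sin(B)/sin(A) = 6·sin(72°)/sin(71°)
sin(72°) ≈ 0.951057, sin(71°) ≈ 0.945519
b ≈ 6·0.951057/0.945519 ≈ 5.70634/0.945519 ≈ 6.03514

b = 6.035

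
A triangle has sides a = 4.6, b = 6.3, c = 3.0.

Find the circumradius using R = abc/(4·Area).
First find the area with Heron's formula.
s = (4.6 + 6.3 + 3.0)/2 = 6.95
Area = √(s(s−a)(s−b)(s−c)) = √(6.95·2.35·0.65·3.95) ≈ √41.9337 ≈ 6.47562
abc = 4.6·6.3·3.0 = 86.94
R = abc/(4·Area) ≈ 86.94/(4·6.47562) = 86.94/25.9025 ≈ 3.35643

R = 3.356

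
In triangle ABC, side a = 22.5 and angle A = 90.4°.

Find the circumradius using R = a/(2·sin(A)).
R = a/(2·sin(A)) = 22.5/(2·sin(90.4°))
sin(90.4°) ≈ 0.999976
R ≈ 22.5/(2·0.999976) = 22.5/1.99995 ≈ 11.2503

R = 11.25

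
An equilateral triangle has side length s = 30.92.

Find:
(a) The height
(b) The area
(a) The height splits the triangle into two 30-60-90 halves: h = s·√3/2 = 30.92·1.73205/2 ≈ 53.555/2 ≈ 26.7775
(b) Area = (√3/4)·s² = (√3/4)·30.92² = (√3/4)·956.0464 ≈ 0.433013·956.0464 ≈ 413.98

Height = 26.78, Area = 414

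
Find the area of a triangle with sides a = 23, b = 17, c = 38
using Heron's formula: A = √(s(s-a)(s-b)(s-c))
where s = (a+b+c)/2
s = (23 + 17 + 38)/2 = 78/2 = 39
s − a = 16, s − b = 22, s − c = 1
s(s−a)(s−b)(s−c) = 39·16·22·1 = 13728
Area = √13728 ≈ 117.167

s = 39.0, Area = 117.2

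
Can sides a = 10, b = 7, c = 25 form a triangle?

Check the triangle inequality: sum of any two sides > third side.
a + b vs c: 10 + 7 = 17 ≤ 25  ✗
a + c vs b: 10 + 25 = 35 > 7  ✓
b + c vs a: 7 + 25 = 32 > 10  ✓

No: 10 + 7 = 17 is not > 25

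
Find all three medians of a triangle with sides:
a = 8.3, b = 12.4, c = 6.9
Median formula: m_a = ½√(2b² + 2c² − a²) (and cyclically). a² = 68.89, b² = 153.76, c² = 47.61.
m_a = ½√(2·153.76 + 2·47.61 − 68.89) = ½√333.85 ≈ ½·18.2716 ≈ 9.13578
m_b = ½√(2·68.89 + 2·47.61 − 153.76) = ½√79.24 ≈ ½·8.90169 ≈ 4.45084
m_c = ½√(2·68.89 + 2·153.76 − 47.61) = ½√397.69 ≈ ½·19.9422 ≈ 9.97108

m_a = 9.136, m_b = 4.451, m_c = 9.971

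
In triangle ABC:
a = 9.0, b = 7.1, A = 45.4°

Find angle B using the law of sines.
a/sin(A) = b/sin(B)  ⇒  sin(B) = b·sin(A)/a = 7.1·sin(45.4°)/9.0
sin(45.4°) ≈ 0.712026
sin(B) ≈ 7.1·0.712026/9.0 ≈ 5.05538/9.0 ≈ 0.561709
B = arcsin(0.561709) ≈ 34.1741°
(Since b ≤ a we need B ≤ A, so the obtuse alternative 180° − 34.1741° ≈ 145.826° is rejected.)

B = 34.17°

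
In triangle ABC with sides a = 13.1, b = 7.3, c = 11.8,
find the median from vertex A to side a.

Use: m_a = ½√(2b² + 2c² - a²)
m_a = ½√(2·7.3² + 2·11.8² − 13.1²) = ½√(2·53.29 + 2·139.24 − 171.61) = ½√(106.58 + 278.48 − 171.61) = ½√213.45
√213.45 ≈ 14.6099, so m_a ≈ 7.30496

m_a = 7.305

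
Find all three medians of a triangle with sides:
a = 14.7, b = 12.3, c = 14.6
Median formula: m_a = ½√(2b² + 2c² − a²) (and cyclically). a² = 216.09, b² = 151.29, c² = 213.16.
m_a = ½√(2·151.29 + 2·213.16 − 216.09) = ½√512.81 ≈ ½·22.6453 ≈ 11.3227
m_b = ½√(2·216.09 + 2·213.16 − 151.29) = ½√707.21 ≈ ½·26.5934 ≈ 13.2967
m_c = ½√(2·216.09 + 2·151.29 − 213.16) = ½√521.6 ≈ ½·22.8386 ≈ 11.4193

m_a = 11.32, m_b = 13.3, m_c = 11.42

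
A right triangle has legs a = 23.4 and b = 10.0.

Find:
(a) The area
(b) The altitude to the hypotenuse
(a) The legs are perpendicular, so Area = ½·a·b = ½·23.4·10.0 = ½·234 = 117
(b) Hypotenuse c = √(a² + b²) = √(547.56 + 100) = √647.56 ≈ 25.4472
    Area = ½·c·h_c  ⇒  h_c = 2·Area/c = 234/25.4472 ≈ 9.19551

Area = 117, h_c = 9.196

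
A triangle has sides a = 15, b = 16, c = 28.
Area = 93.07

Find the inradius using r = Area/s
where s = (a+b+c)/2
s = (15 + 16 + 28)/2 = 59/2 = 29.5
r = Area/s = 93.07/29.5 ≈ 3.15492

r = 3.155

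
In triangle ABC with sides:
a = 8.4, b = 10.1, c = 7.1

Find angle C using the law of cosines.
c² = a² + b² − 2ab·cos(C)  ⇒  cos(C) = (a² + b² − c²)/(2ab)
cos(C) = (8.4² + 10.1² − 7.1²)/(2·8.4·10.1) = (70.56 + 102.01 − 50.41)/169.68 = 122.16/169.68 ≈ 0.719943
C = arccos(0.719943) ≈ 43.9502°

C = 43.95°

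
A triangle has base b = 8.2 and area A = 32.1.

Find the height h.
A = ½·b·h  ⇒  h = 2A/b = 2·32.1/8.2 = 64.2/8.2 ≈ 7.82927

h = 7.829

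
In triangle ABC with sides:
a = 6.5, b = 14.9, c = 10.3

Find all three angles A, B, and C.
Law of cosines for each angle (a² = 42.25, b² = 222.01, c² = 106.09):
cos(A) = (b² + c² − a²)/(2bc) = (222.01 + 106.09 − 42.25)/(2·14.9·10.3) = 285.85/306.94 ≈ 0.93129  ⇒  A ≈ 21.3633°
cos(B) = (a² + c² − b²)/(2ac) = (42.25 + 106.09 − 222.01)/(2·6.5·10.3) = -73.67/133.9 ≈ -0.550187  ⇒  B ≈ 123.38°
cos(C) = (a² + b² − c²)/(2ab) = (42.25 + 222.01 − 106.09)/(2·6.5·14.9) = 158.17/193.7 ≈ 0.816572  ⇒  C ≈ 35.2569°
Check: A + B + C ≈ 180°

A = 21.36°, B = 123.4°, C = 35.26°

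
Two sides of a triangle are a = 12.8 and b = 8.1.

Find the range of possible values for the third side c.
Triangle inequality: |a − b| < c < a + b
|a − b| = |12.8 − 8.1| = 4.7
a + b = 12.8 + 8.1 = 20.9

4.7 < c < 20.9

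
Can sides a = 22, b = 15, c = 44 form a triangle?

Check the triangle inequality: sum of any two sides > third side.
a + b vs c: 22 + 15 = 37 ≤ 44  ✗
a + c vs b: 22 + 44 = 66 > 15  ✓
b + c vs a: 15 + 44 = 59 > 22  ✓

No: 22 + 15 = 37 is not > 44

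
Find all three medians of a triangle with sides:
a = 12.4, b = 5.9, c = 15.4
Median formula: m_a = ½√(2b² + 2c² − a²) (and cyclically). a² = 153.76, b² = 34.81, c² = 237.16.
m_a = ½√(2·34.81 + 2·237.16 − 153.76) = ½√390.18 ≈ ½·19.753 ≈ 9.87649
m_b = ½√(2·153.76 + 2·237.16 − 34.81) = ½√747.03 ≈ ½·27.3318 ≈ 13.6659
m_c = ½√(2·153.76 + 2·34.81 − 237.16) = ½√139.98 ≈ ½·11.8313 ≈ 5.91566

m_a = 9.876, m_b = 13.67, m_c = 5.916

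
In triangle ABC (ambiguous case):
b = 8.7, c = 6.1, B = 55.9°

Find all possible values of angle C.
b/sin(B) = c/sin(C)  ⇒  sin(C) = c·sin(B)/b = 6.1·sin(55.9°)/8.7
sin(55.9°) ≈ 0.82806
sin(C) ≈ 6.1·0.82806/8.7 ≈ 5.05117/8.7 ≈ 0.580594
Candidate 1: C₁ = arcsin(0.580594) ≈ 35.4923°  →  A = 180° − 55.9° − 35.4923° ≈ 88.6077° > 0, valid
Candidate 2: C₂ = 180° − C₁ ≈ 144.508°  →  A = 180° − 55.9° − 144.508° ≈ -20.4077° ≤ 0, not a valid triangle

C = 35.49° (one solution)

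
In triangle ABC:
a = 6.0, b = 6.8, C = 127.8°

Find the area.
Two sides and the included angle (SAS): A = ½·a·b·sin(C) = ½·6.0·6.8·sin(127.8°)
sin(127.8°) ≈ 0.790155
A ≈ ½·40.8·0.790155 = 20.4·0.790155 ≈ 16.1192

Area = 16.12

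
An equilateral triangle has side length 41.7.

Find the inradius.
r = Area/s with s the semi-perimeter.
Area = (√3/4)·41.7² = (√3/4)·1738.89 ≈ 0.433013·1738.89 ≈ 752.961
s = 3·41.7/2 = 62.55
r ≈ 752.961/62.55 ≈ 12.0378
(Equivalently r = side/(2√3) = 41.7/3.4641 ≈ 12.0378.)

r = 12.04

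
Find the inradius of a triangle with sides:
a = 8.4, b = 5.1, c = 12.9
r = Area/s where s is the semi-perimeter.
s = (8.4 + 5.1 + 12.9)/2 = 26.4/2 = 13.2
Area = √(s(s−a)(s−b)(s−c)) = √(13.2·4.8·8.1·0.3) ≈ √153.965 ≈ 12.4083
r ≈ 12.4083/13.2 ≈ 0.940019

r = 0.94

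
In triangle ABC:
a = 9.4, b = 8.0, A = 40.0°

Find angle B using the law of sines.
a/sin(A) = b/sin(B)  ⇒  sin(B) = b·sin(A)/a = 8.0·sin(40.0°)/9.4
sin(40.0°) ≈ 0.642788
sin(B) ≈ 8.0·0.642788/9.4 ≈ 5.1423/9.4 ≈ 0.547053
B = arcsin(0.547053) ≈ 33.1651°
(Since b ≤ a we need B ≤ A, so the obtuse alternative 180° − 33.1651° ≈ 146.835° is rejected.)

B = 33.17°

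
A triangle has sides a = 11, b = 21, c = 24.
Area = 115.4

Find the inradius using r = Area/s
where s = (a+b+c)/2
s = (11 + 21 + 24)/2 = 56/2 = 28
r = Area/s = 115.4/28 ≈ 4.12143

r = 4.121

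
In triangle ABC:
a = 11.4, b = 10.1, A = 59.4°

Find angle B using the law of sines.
a/sin(A) = b/sin(B)  ⇒  sin(B) = b·sin(A)/a = 10.1·sin(59.4°)/11.4
sin(59.4°) ≈ 0.860742
sin(B) ≈ 10.1·0.860742/11.4 ≈ 8.69349/11.4 ≈ 0.762587
B = arcsin(0.762587) ≈ 49.6928°
(Since b ≤ a we need B ≤ A, so the obtuse alternative 180° − 49.6928° ≈ 130.307° is rejected.)

B = 49.69°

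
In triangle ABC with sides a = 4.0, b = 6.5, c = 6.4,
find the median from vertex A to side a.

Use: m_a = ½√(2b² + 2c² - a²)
m_a = ½√(2·6.5² + 2·6.4² − 4.0²) = ½√(2·42.25 + 2·40.96 − 16) = ½√(84.5 + 81.92 − 16) = ½√150.42
√150.42 ≈ 12.2646, so m_a ≈ 6.13229

m_a = 6.132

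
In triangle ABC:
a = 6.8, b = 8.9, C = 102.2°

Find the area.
Two sides and the included angle (SAS): A = ½·a·b·sin(C) = ½·6.8·8.9·sin(102.2°)
sin(102.2°) ≈ 0.977416
A ≈ ½·60.52·0.977416 = 30.26·0.977416 ≈ 29.5766

Area = 29.58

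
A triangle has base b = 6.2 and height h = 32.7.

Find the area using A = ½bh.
A = ½·b·h = ½·6.2·32.7 = ½·202.74 = 101.37

Area = 101.37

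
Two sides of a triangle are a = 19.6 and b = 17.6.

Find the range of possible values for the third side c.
Triangle inequality: |a − b| < c < a + b
|a − b| = |19.6 − 17.6| = 2
a + b = 19.6 + 17.6 = 37.2

2 < c < 37.2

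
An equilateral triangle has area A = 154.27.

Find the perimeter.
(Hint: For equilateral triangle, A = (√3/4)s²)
A = (√3/4)s²  ⇒  s² = 4A/√3 = 4·154.27/√3 = 617.08/1.73205 ≈ 356.271
s ≈ √356.271 ≈ 18.8752
Perimeter = 3s ≈ 3·18.8752 ≈ 56.6255

Perimeter = 56.63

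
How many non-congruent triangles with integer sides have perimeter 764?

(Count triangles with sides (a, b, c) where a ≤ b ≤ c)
Let a ≤ b ≤ c with a + b + c = 764. The only binding inequality is a + b > c, i.e. 764 − c > c, so c < 764/2; and c ≥ 764/3 since c is the largest side.
So 255 ≤ c ≤ 381. For each c, b runs from ⌈(764 − c)/2⌉ up to c (then a = 764 − b − c satisfies 1 ≤ a ≤ b automatically), giving c − ⌈(764 − c)/2⌉ + 1 choices.
Summing over c: 1 + 3 + 4 + 6 + … + 189 + 190  (127 terms, c = 255, …, 381) = 12160
Check (closed form: nearest integer to p²/48 for even p, (p+3)²/48 for odd p): 764²/48 = 583696/48 ≈ 12160.33 → 12160

12160 triangles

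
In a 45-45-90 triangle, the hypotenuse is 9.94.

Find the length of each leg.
In a 45-45-90 triangle hypotenuse = leg·√2, so leg = hypotenuse/√2.
Leg = 9.94/√2 ≈ 9.94/1.41421 ≈ 7.02864

Each leg = 7.029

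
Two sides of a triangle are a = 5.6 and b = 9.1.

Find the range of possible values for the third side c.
Triangle inequality: |a − b| < c < a + b
|a − b| = |5.6 − 9.1| = 3.5
a + b = 5.6 + 9.1 = 14.7

3.5 < c < 14.7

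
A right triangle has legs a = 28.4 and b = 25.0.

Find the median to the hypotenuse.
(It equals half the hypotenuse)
Hypotenuse c = √(a² + b²) = √(806.56 + 625) = √1431.56 ≈ 37.836
Median to hypotenuse = c/2 ≈ 37.836/2 ≈ 18.918

Median = 18.92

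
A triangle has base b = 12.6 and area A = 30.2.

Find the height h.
A = ½·b·h  ⇒  h = 2A/b = 2·30.2/12.6 = 60.4/12.6 ≈ 4.79365

h = 4.794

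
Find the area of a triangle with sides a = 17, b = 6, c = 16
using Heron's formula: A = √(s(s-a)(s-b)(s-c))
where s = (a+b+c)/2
s = (17 + 6 + 16)/2 = 39/2 = 19.5
s − a = 2.5, s − b = 13.5, s − c = 3.5
s(s−a)(s−b)(s−c) = 19.5·2.5·13.5·3.5 = 2303.4375
Area = √2303.4375 ≈ 47.9941

s = 19.5, Area = 47.99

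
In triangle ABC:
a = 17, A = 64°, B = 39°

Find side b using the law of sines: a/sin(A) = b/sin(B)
a/sin(A) = b/sin(B)  ⇒  b = a·sin(B)/sin(A) = 17·sin(39°)/sin(64°)
sin(39°) ≈ 0.62932, sin(64°) ≈ 0.898794
b ≈ 17·0.62932/0.898794 ≈ 10.6984/0.898794 ≈ 11.9031

b = 11.9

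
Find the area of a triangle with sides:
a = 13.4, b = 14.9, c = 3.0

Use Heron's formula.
s = (13.4 + 14.9 + 3.0)/2 = 31.3/2 = 15.65
s − a = 2.25, s − b = 0.75, s − c = 12.65
s(s−a)(s−b)(s−c) = 15.65·2.25·0.75·12.65 ≈ 334.079
Area = √334.079 ≈ 18.2778

Area = 18.28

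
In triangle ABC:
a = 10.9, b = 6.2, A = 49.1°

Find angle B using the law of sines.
a/sin(A) = b/sin(B)  ⇒  sin(B) = b·sin(A)/a = 6.2·sin(49.1°)/10.9
sin(49.1°) ≈ 0.755853
sin(B) ≈ 6.2·0.755853/10.9 ≈ 4.68629/10.9 ≈ 0.429935
B = arcsin(0.429935) ≈ 25.4634°
(Since b ≤ a we need B ≤ A, so the obtuse alternative 180° − 25.4634° ≈ 154.537° is rejected.)

B = 25.46°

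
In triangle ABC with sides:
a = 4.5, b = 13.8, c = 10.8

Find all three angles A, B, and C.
Law of cosines for each angle (a² = 20.25, b² = 190.44, c² = 116.64):
cos(A) = (b² + c² − a²)/(2bc) = (190.44 + 116.64 − 20.25)/(2·13.8·10.8) = 286.83/298.08 ≈ 0.962258  ⇒  A ≈ 15.7915°
cos(B) = (a² + c² − b²)/(2ac) = (20.25 + 116.64 − 190.44)/(2·4.5·10.8) = -53.55/97.2 ≈ -0.550926  ⇒  B ≈ 123.431°
cos(C) = (a² + b² − c²)/(2ab) = (20.25 + 190.44 − 116.64)/(2·4.5·13.8) = 94.05/124.2 ≈ 0.757246  ⇒  C ≈ 40.778°
Check: A + B + C ≈ 180°

A = 15.79°, B = 123.4°, C = 40.78°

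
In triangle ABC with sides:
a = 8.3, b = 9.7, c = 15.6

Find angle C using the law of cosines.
c² = a² + b² − 2ab·cos(C)  ⇒  cos(C) = (a² + b² − c²)/(2ab)
cos(C) = (8.3² + 9.7² − 15.6²)/(2·8.3·9.7) = (68.89 + 94.09 − 243.36)/161.02 = -80.38/161.02 ≈ -0.499193
C = arccos(-0.499193) ≈ 119.947°

C = 119.9°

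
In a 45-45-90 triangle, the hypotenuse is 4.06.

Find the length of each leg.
In a 45-45-90 triangle hypotenuse = leg·√2, so leg = hypotenuse/√2.
Leg = 4.06/√2 ≈ 4.06/1.41421 ≈ 2.87085

Each leg = 2.871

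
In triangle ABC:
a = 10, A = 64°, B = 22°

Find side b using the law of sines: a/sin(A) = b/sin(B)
a/sin(A) = b/sin(B)  ⇒  b = a·sin(B)/sin(A) = 10·sin(22°)/sin(64°)
sin(22°) ≈ 0.374607, sin(64°) ≈ 0.898794
b ≈ 10·0.374607/0.898794 ≈ 3.74607/0.898794 ≈ 4.16788

b = 4.168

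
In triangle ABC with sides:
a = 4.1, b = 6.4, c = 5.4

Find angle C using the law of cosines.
c² = a² + b² − 2ab·cos(C)  ⇒  cos(C) = (a² + b² − c²)/(2ab)
cos(C) = (4.1² + 6.4² − 5.4²)/(2·4.1·6.4) = (16.81 + 40.96 − 29.16)/52.48 = 28.61/52.48 ≈ 0.54516
C = arccos(0.54516) ≈ 56.9644°

C = 56.96°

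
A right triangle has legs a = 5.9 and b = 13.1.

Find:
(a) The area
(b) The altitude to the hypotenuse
(a) The legs are perpendicular, so Area = ½·a·b = ½·5.9·13.1 = ½·77.29 = 38.645
(b) Hypotenuse c = √(a² + b²) = √(34.81 + 171.61) = √206.42 ≈ 14.3673
    Area = ½·c·h_c  ⇒  h_c = 2·Area/c = 77.29/14.3673 ≈ 5.37957

Area = 38.645, h_c = 5.38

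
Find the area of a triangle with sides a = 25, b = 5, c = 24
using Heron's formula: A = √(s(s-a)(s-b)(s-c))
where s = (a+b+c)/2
s = (25 + 5 + 24)/2 = 54/2 = 27
s − a = 2, s − b = 22, s − c = 3
s(s−a)(s−b)(s−c) = 27·2·22·3 = 3564
Area = √3564 ≈ 59.6992

s = 27.0, Area = 59.7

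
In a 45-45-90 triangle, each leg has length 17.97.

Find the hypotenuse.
In a 45-45-90 triangle the sides are in ratio 1 : 1 : √2, so hypotenuse = leg·√2.
Hypotenuse = 17.97·√2 ≈ 17.97·1.41421 ≈ 25.4134

Hypotenuse = 17.97√2 = 25.41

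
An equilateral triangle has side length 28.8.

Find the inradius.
r = Area/s with s the semi-perimeter.
Area = (√3/4)·28.8² = (√3/4)·829.44 ≈ 0.433013·829.44 ≈ 359.158
s = 3·28.8/2 = 43.2
r ≈ 359.158/43.2 ≈ 8.31384
(Equivalently r = side/(2√3) = 28.8/3.4641 ≈ 8.31384.)

r = 8.314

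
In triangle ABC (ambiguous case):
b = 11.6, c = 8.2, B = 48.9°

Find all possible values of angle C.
b/sin(B) = c/sin(C)  ⇒  sin(C) = c·sin(B)/b = 8.2·sin(48.9°)/11.6
sin(48.9°) ≈ 0.753563
sin(C) ≈ 8.2·0.753563/11.6 ≈ 6.17922/11.6 ≈ 0.532691
Candidate 1: C₁ = arcsin(0.532691) ≈ 32.1875°  →  A = 180° − 48.9° − 32.1875° ≈ 98.9125° > 0, valid
Candidate 2: C₂ = 180° − C₁ ≈ 147.813°  →  A = 180° − 48.9° − 147.813° ≈ -16.7125° ≤ 0, not a valid triangle

C = 32.19° (one solution)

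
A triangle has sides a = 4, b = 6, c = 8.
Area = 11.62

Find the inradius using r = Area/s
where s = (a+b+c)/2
s = (4 + 6 + 8)/2 = 18/2 = 9
r = Area/s = 11.62/9 ≈ 1.29111

r = 1.291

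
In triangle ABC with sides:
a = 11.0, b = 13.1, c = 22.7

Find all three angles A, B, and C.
Law of cosines for each angle (a² = 121, b² = 171.61, c² = 515.29):
cos(A) = (b² + c² − a²)/(2bc) = (171.61 + 515.29 − 121)/(2·13.1·22.7) = 565.9/594.74 ≈ 0.951508  ⇒  A ≈ 17.9161°
cos(B) = (a² + c² − b²)/(2ac) = (121 + 515.29 − 171.61)/(2·11.0·22.7) = 464.68/499.4 ≈ 0.930477  ⇒  B ≈ 21.4908°
cos(C) = (a² + b² − c²)/(2ab) = (121 + 171.61 − 515.29)/(2·11.0·13.1) = -222.68/288.2 ≈ -0.772658  ⇒  C ≈ 140.593°
Check: A + B + C ≈ 180°

A = 17.92°, B = 21.49°, C = 140.6°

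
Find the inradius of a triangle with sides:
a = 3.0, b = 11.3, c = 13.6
r = Area/s where s is the semi-perimeter.
s = (3.0 + 11.3 + 13.6)/2 = 27.9/2 = 13.95
Area = √(s(s−a)(s−b)(s−c)) = √(13.95·10.95·2.65·0.35) ≈ √141.678 ≈ 11.9029
r ≈ 11.9029/13.95 ≈ 0.853251

r = 0.8533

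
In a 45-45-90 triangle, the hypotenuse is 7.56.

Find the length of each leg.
In a 45-45-90 triangle hypotenuse = leg·√2, so leg = hypotenuse/√2.
Leg = 7.56/√2 ≈ 7.56/1.41421 ≈ 5.34573

Each leg = 5.346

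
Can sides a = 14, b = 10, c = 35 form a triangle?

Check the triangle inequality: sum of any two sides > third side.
a + b vs c: 14 + 10 = 24 ≤ 35  ✗
a + c vs b: 14 + 35 = 49 > 10  ✓
b + c vs a: 10 + 35 = 45 > 14  ✓

No: 14 + 10 = 24 is not > 35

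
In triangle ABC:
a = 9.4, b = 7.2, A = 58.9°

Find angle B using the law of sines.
a/sin(A) = b/sin(B)  ⇒  sin(B) = b·sin(A)/a = 7.2·sin(58.9°)/9.4
sin(58.9°) ≈ 0.856267
sin(B) ≈ 7.2·0.856267/9.4 ≈ 6.16512/9.4 ≈ 0.655864
B = arcsin(0.655864) ≈ 40.9852°
(Since b ≤ a we need B ≤ A, so the obtuse alternative 180° − 40.9852° ≈ 139.015° is rejected.)

B = 40.99°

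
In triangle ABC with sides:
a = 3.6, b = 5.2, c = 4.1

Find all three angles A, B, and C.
Law of cosines for each angle (a² = 12.96, b² = 27.04, c² = 16.81):
cos(A) = (b² + c² − a²)/(2bc) = (27.04 + 16.81 − 12.96)/(2·5.2·4.1) = 30.89/42.64 ≈ 0.724437  ⇒  A ≈ 43.578°
cos(B) = (a² + c² − b²)/(2ac) = (12.96 + 16.81 − 27.04)/(2·3.6·4.1) = 2.73/29.52 ≈ 0.0924797  ⇒  B ≈ 84.6937°
cos(C) = (a² + b² − c²)/(2ab) = (12.96 + 27.04 − 16.81)/(2·3.6·5.2) = 23.19/37.44 ≈ 0.619391  ⇒  C ≈ 51.7283°
Check: A + B + C ≈ 180°

A = 43.58°, B = 84.69°, C = 51.73°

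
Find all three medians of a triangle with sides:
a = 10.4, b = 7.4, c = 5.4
Median formula: m_a = ½√(2b² + 2c² − a²) (and cyclically). a² = 108.16, b² = 54.76, c² = 29.16.
m_a = ½√(2·54.76 + 2·29.16 − 108.16) = ½√59.68 ≈ ½·7.72528 ≈ 3.86264
m_b = ½√(2·108.16 + 2·29.16 − 54.76) = ½√219.88 ≈ ½·14.8284 ≈ 7.41418
m_c = ½√(2·108.16 + 2·54.76 − 29.16) = ½√296.68 ≈ ½·17.2244 ≈ 8.6122

m_a = 3.863, m_b = 7.414, m_c = 8.612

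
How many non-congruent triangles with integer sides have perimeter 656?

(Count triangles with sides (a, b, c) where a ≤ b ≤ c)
Let a ≤ b ≤ c with a + b + c = 656. The only binding inequality is a + b > c, i.e. 656 − c > c, so c < 656/2; and c ≥ 656/3 since c is the largest side.
So 219 ≤ c ≤ 327. For each c, b runs from ⌈(656 − c)/2⌉ up to c (then a = 656 − b − c satisfies 1 ≤ a ≤ b automatically), giving c − ⌈(656 − c)/2⌉ + 1 choices.
Summing over c: 1 + 3 + 4 + 6 + … + 162 + 163  (109 terms, c = 219, …, 327) = 8965
Check (closed form: nearest integer to p²/48 for even p, (p+3)²/48 for odd p): 656²/48 = 430336/48 ≈ 8965.33 → 8965

8965 triangles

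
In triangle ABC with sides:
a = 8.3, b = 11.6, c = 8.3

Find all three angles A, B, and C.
Law of cosines for each angle (a² = 68.89, b² = 134.56, c² = 68.89):
cos(A) = (b² + c² − a²)/(2bc) = (134.56 + 68.89 − 68.89)/(2·11.6·8.3) = 134.56/192.56 ≈ 0.698795  ⇒  A ≈ 45.6696°
cos(B) = (a² + c² − b²)/(2ac) = (68.89 + 68.89 − 134.56)/(2·8.3·8.3) = 3.22/137.78 ≈ 0.0233706  ⇒  B ≈ 88.6608°
cos(C) = (a² + b² − c²)/(2ab) = (68.89 + 134.56 − 68.89)/(2·8.3·11.6) = 134.56/192.56 ≈ 0.698795  ⇒  C ≈ 45.6696°
Check: A + B + C ≈ 180°

A = 45.67°, B = 88.66°, C = 45.67°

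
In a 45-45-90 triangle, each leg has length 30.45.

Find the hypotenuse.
In a 45-45-90 triangle the sides are in ratio 1 : 1 : √2, so hypotenuse = leg·√2.
Hypotenuse = 30.45·√2 ≈ 30.45·1.41421 ≈ 43.0628

Hypotenuse = 30.45√2 = 43.06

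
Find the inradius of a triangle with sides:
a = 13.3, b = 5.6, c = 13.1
r = Area/s where s is the semi-perimeter.
s = (13.3 + 5.6 + 13.1)/2 = 32/2 = 16
Area = √(s(s−a)(s−b)(s−c)) = √(16·2.7·10.4·2.9) ≈ √1302.91 ≈ 36.0959
r ≈ 36.0959/16 ≈ 2.25599

r = 2.256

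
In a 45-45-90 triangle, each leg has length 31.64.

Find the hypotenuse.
In a 45-45-90 triangle the sides are in ratio 1 : 1 : √2, so hypotenuse = leg·√2.
Hypotenuse = 31.64·√2 ≈ 31.64·1.41421 ≈ 44.7457

Hypotenuse = 31.64√2 = 44.75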